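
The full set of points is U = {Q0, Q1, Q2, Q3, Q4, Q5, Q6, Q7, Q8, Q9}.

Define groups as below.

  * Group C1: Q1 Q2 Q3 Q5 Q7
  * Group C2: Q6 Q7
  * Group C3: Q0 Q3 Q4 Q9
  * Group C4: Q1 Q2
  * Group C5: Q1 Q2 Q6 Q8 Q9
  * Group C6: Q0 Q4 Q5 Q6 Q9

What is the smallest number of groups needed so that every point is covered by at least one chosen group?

3

C1, C5, and C6 cover everything between them: the union {Q0, Q1, Q2, Q3, Q4, Q5, Q6, Q7, Q8, Q9} is all of U.
Only C5 contains Q8, so C5 is forced; the remaining 5 points need at least 2 more groups (each remaining group adds at most 3) — so at least 3 groups are needed, and 3 is optimal.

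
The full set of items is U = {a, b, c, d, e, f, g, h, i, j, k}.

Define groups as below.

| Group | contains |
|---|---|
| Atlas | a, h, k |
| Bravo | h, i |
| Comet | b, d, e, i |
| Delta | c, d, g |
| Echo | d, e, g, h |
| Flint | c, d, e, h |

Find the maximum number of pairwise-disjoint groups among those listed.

Bravo, Delta are pairwise disjoint (Bravo={h,i}; Delta={c,d,g}).
Every remaining group overlaps one of these, and no 3 of the listed groups are pairwise disjoint, so 2 is the maximum.

2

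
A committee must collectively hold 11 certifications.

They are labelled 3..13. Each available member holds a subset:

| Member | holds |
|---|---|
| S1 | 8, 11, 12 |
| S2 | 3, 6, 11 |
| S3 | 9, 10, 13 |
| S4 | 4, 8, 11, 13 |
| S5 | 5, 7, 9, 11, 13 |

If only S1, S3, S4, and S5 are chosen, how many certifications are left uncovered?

Union of S1, S3, S4, S5 = {4, 5, 7, 8, 9, 10, 11, 12, 13}.
Not covered: 3, 6 — 2 certifications.

2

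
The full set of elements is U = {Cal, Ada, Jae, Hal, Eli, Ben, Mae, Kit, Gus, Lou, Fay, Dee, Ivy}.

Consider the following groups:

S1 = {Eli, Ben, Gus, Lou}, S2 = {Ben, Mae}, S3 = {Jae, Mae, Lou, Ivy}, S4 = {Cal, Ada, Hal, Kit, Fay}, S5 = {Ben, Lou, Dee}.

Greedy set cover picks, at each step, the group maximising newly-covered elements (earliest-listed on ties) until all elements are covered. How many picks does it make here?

4

Greedy: pick S4 (covers 5 new) → pick S1 (covers 4 new) → pick S3 (covers 3 new) → pick S5 (covers 1 new). Total picks: 4.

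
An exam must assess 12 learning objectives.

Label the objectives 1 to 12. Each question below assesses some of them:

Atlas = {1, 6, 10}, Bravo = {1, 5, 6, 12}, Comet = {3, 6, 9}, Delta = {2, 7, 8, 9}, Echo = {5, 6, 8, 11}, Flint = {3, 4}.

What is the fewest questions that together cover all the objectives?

5

Take {Atlas, Bravo, Delta, Echo, Flint}. Their union is {1, 2, 3, 4, 5, 6, 7, 8, 9, 10, 11, 12}, which is all 12 objectives.
No 4 of the 6 questions cover everything (all 15 combinations miss at least one objective), so 5 is optimal.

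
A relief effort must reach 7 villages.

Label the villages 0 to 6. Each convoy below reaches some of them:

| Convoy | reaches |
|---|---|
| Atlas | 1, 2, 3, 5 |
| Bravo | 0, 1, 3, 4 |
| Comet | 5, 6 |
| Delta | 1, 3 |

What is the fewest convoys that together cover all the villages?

Take {Atlas, Bravo, Comet}. Their union is {0, 1, 2, 3, 4, 5, 6}, which is all 7 villages.
Only Bravo contains 0, so Bravo is forced; the remaining 3 villages need at least 2 more convoys (each remaining convoy adds at most 2) — so at least 3 convoys are needed, and 3 is optimal.

3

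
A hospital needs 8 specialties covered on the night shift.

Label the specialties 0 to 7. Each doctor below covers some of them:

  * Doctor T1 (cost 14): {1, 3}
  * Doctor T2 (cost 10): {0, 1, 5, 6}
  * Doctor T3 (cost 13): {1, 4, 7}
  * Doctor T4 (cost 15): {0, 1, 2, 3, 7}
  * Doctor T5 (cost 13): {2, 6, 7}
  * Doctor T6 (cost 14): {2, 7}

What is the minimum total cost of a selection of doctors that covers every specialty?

T2, T3, T4 together cover every specialty (T2 ∪ T3 ∪ T4 = {0, 1, 2, 3, 4, 5, 6, 7}); total cost 10 + 13 + 15 = 38.
No covering selection has total cost below 38.

38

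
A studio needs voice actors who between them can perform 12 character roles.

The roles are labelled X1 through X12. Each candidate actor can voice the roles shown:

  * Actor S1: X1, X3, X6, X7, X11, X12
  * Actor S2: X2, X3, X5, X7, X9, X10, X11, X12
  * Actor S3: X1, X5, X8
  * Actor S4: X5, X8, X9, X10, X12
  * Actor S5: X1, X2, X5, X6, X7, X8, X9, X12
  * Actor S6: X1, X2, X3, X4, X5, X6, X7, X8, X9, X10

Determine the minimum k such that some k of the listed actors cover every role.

Take {S2, S6}. Their union is {X1, X2, X3, X4, X5, X6, X7, X8, X9, X10, X11, X12}, which is all 12 roles.
No single actor has all 12 roles (the largest, S6, has 10), so 2 is optimal.

2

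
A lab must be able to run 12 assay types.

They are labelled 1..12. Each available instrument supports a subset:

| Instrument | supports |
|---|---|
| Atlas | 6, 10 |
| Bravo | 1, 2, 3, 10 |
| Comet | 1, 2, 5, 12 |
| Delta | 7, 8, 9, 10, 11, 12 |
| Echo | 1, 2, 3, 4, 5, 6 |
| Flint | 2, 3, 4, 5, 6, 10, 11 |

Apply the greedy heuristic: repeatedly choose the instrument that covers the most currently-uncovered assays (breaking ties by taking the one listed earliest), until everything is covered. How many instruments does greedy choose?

Greedy: pick Flint (covers 7 new) → pick Delta (covers 4 new) → pick Bravo (covers 1 new). Total picks: 3.
(The true minimum cover uses only 2 instruments, so greedy is not optimal here.)

3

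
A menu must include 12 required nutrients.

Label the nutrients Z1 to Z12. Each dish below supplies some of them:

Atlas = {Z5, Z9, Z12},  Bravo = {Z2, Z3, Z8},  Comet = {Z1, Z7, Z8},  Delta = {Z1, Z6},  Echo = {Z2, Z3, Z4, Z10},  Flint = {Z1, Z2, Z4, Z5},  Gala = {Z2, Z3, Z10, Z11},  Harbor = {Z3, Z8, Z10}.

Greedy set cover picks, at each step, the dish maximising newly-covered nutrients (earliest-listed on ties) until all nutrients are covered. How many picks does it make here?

Greedy: pick Echo (covers 4 new) → pick Atlas (covers 3 new) → pick Comet (covers 3 new) → pick Delta (covers 1 new) → pick Gala (covers 1 new). Total picks: 5.

5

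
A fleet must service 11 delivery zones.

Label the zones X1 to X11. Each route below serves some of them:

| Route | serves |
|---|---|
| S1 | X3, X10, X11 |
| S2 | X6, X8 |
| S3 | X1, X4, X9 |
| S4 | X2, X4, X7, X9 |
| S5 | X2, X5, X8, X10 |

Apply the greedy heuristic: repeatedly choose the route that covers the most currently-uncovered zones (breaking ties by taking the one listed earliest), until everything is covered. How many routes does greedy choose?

Greedy: pick S4 (covers 4 new) → pick S1 (covers 3 new) → pick S2 (covers 2 new) → pick S3 (covers 1 new) → pick S5 (covers 1 new). Total picks: 5.

5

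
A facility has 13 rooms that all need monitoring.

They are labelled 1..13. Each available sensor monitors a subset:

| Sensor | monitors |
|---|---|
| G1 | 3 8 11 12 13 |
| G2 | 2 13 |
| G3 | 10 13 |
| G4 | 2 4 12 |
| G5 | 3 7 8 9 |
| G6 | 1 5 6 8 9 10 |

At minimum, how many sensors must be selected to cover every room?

4

Take {G1, G4, G5, G6}. Their union is {1, 2, 3, 4, 5, 6, 7, 8, 9, 10, 11, 12, 13}, which is all 13 rooms.
Only G5 contains 7, so G5 is forced; the remaining 9 rooms need at least 3 more sensors (each remaining sensor adds at most 4) — so at least 4 sensors are needed, and 4 is optimal.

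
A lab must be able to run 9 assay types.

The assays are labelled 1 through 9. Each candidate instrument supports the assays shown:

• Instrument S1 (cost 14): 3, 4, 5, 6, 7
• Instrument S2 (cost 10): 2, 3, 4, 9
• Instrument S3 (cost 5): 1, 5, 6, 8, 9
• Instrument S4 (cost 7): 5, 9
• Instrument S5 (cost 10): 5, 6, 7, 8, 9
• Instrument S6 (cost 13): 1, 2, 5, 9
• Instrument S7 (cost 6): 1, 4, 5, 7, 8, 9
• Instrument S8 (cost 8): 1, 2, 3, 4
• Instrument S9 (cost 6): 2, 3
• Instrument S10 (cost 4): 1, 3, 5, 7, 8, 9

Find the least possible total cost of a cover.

17

S3, S8, S10 together cover every assay (S3 ∪ S8 ∪ S10 = {1, 2, 3, 4, 5, 6, 7, 8, 9}); total cost 5 + 8 + 4 = 17.
No covering selection has total cost below 17.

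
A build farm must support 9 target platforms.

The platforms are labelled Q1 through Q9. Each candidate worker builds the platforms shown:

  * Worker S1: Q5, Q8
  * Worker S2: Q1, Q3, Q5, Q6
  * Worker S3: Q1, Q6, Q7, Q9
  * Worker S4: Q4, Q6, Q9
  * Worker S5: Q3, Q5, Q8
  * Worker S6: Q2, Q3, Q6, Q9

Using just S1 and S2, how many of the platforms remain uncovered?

4

Union of S1, S2 = {Q1, Q3, Q5, Q6, Q8}.
Not covered: Q2, Q4, Q7, Q9 — 4 platforms.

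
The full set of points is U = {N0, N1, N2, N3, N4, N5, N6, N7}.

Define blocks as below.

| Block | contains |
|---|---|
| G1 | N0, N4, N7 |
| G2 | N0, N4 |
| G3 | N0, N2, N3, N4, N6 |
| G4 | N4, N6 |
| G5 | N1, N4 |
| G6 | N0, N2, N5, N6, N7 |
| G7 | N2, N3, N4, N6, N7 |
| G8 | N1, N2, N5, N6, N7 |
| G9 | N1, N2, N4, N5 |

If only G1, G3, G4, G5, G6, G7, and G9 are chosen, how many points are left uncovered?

0

Union of G1, G3, G4, G5, G6, G7, G9 = {N0, N1, N2, N3, N4, N5, N6, N7} — that's every point, so 0 are uncovered.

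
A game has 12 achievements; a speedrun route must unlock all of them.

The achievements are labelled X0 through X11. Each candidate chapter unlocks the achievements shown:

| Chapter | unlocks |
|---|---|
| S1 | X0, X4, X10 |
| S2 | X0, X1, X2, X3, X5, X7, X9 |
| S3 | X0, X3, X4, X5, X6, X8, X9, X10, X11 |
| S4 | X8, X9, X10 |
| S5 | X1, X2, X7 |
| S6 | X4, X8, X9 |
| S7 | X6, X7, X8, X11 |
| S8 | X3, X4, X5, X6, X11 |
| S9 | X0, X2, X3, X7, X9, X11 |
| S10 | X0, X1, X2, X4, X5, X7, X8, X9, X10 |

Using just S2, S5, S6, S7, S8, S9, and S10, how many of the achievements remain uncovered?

Union of S2, S5, S6, S7, S8, S9, S10 = {X0, X1, X2, X3, X4, X5, X6, X7, X8, X9, X10, X11} — that's every achievement, so 0 are uncovered.

0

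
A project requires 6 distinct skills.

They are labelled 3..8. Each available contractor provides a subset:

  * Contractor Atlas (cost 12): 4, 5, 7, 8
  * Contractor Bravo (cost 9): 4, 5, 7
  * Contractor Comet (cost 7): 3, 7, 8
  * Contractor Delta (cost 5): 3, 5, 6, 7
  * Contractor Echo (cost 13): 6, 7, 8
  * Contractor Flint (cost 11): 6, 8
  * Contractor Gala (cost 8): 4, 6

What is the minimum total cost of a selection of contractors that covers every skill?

17

Atlas, Delta together cover every skill (Atlas ∪ Delta = {3, 4, 5, 6, 7, 8}); total cost 12 + 5 = 17.
No covering selection has total cost below 17.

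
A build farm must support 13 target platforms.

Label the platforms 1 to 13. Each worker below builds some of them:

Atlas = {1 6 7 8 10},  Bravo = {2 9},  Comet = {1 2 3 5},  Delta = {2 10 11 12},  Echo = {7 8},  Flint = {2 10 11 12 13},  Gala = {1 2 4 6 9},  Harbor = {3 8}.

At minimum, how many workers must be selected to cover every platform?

4

Take {Comet, Echo, Flint, Gala}. Their union is {1, 2, 3, 4, 5, 6, 7, 8, 9, 10, 11, 12, 13}, which is all 13 platforms.
Only Comet contains 5, so Comet is forced; the remaining 9 platforms need at least 3 more workers (each remaining worker adds at most 4) — so at least 4 workers are needed, and 4 is optimal.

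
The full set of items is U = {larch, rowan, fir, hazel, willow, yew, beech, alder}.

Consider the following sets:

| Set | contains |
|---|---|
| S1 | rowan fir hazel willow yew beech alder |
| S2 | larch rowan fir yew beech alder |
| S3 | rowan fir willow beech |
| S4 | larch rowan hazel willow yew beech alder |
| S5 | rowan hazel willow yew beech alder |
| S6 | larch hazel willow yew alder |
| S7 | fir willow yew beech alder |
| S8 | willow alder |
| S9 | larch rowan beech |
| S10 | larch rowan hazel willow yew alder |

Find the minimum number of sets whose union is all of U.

2

S1 and S6 cover everything between them: the union {larch, rowan, fir, hazel, willow, yew, beech, alder} is all of U.
No single set has all 8 items (the largest, S1, has 7), so 2 is optimal.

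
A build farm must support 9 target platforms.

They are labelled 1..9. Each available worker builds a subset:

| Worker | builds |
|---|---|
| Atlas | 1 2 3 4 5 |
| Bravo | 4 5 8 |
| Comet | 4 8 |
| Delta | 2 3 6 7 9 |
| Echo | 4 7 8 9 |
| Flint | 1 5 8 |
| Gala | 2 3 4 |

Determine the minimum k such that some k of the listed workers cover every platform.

Take {Atlas, Comet, Delta}. Their union is {1, 2, 3, 4, 5, 6, 7, 8, 9}, which is all 9 platforms.
Only Delta contains 6, so Delta is forced; the remaining 4 platforms need at least 2 more workers (each remaining worker adds at most 3) — so at least 3 workers are needed, and 3 is optimal.

3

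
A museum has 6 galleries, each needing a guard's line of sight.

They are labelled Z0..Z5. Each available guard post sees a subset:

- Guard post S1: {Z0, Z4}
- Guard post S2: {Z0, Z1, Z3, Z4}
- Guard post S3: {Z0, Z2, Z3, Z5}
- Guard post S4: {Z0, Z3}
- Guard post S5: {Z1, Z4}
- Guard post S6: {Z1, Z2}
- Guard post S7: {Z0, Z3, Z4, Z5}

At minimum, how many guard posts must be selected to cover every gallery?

Take {S3, S5}. Their union is {Z0, Z1, Z2, Z3, Z4, Z5}, which is all 6 galleries.
No single guard post has all 6 galleries (the largest, S2, has 4), so 2 is optimal.

2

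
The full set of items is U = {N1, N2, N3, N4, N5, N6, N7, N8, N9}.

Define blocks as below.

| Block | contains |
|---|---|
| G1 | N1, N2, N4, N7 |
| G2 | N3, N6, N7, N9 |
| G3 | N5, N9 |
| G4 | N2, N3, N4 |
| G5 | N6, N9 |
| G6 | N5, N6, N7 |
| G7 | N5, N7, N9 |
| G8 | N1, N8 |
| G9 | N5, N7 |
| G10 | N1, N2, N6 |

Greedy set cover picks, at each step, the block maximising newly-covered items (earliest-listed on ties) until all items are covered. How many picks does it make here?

Greedy: pick G1 (covers 4 new) → pick G2 (covers 3 new) → pick G3 (covers 1 new) → pick G8 (covers 1 new). Total picks: 4.

4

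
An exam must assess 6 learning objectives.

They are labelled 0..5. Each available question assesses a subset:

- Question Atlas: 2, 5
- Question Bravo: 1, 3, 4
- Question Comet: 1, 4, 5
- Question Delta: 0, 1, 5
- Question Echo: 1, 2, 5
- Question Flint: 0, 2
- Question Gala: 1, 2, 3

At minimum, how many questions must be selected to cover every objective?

3

Take {Atlas, Bravo, Delta}. Their union is {0, 1, 2, 3, 4, 5}, which is all 6 objectives.
No 2 of the 7 questions cover everything (all 21 combinations miss at least one objective), so 3 is optimal.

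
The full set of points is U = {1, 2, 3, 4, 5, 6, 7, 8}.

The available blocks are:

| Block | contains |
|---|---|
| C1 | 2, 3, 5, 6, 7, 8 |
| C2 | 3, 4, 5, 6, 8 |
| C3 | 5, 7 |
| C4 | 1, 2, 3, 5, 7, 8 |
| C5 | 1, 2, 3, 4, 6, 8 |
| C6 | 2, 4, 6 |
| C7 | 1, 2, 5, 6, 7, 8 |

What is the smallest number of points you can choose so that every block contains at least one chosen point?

2

H = {5, 6} meets every block (each contains at least one member of H), and |H| = 2.
The blocks C3, C6 are pairwise disjoint, so any hitting set needs a separate point for each — at least 2. Hence 2 is optimal.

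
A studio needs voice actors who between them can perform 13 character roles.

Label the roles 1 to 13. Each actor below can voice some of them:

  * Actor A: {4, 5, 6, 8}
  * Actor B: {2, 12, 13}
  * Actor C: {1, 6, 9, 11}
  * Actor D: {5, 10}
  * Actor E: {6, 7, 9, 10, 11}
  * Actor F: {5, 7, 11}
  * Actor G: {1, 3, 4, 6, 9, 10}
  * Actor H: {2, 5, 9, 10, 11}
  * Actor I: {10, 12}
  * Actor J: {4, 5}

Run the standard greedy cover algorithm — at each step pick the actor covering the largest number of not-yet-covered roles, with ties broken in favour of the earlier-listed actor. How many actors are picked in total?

4

Greedy: pick G (covers 6 new) → pick B (covers 3 new) → pick F (covers 3 new) → pick A (covers 1 new). Total picks: 4.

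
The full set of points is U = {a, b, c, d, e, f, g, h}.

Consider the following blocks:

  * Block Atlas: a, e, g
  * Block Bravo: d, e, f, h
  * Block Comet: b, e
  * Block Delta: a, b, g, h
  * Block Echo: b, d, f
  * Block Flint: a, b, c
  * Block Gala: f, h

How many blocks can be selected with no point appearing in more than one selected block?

Comet, Gala are pairwise disjoint (Comet={b,e}; Gala={f,h}).
Every remaining block overlaps one of these, and no 3 of the listed blocks are pairwise disjoint, so 2 is the maximum.

2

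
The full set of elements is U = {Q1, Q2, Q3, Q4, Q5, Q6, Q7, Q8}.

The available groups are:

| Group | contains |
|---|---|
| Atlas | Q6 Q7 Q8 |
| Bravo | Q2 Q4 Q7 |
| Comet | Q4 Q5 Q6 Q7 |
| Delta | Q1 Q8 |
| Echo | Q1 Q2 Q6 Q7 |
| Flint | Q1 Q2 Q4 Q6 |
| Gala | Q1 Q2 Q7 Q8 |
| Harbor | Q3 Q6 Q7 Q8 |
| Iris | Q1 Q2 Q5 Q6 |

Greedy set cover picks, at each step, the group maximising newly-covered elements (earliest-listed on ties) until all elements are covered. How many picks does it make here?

Greedy: pick Comet (covers 4 new) → pick Gala (covers 3 new) → pick Harbor (covers 1 new). Total picks: 3.

3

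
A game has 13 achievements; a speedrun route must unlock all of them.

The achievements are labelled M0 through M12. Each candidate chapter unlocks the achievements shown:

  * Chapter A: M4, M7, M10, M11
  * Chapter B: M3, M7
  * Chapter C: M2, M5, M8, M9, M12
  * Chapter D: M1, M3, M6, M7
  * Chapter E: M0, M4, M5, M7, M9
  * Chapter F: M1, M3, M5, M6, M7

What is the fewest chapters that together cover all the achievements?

4

Take {A, C, E, F}. Their union is {M0, M1, M2, M3, M4, M5, M6, M7, M8, M9, M10, M11, M12}, which is all 13 achievements.
Only E contains M0, so E is forced; the remaining 8 achievements need at least 3 more chapters (each remaining chapter adds at most 3) — so at least 4 chapters are needed, and 4 is optimal.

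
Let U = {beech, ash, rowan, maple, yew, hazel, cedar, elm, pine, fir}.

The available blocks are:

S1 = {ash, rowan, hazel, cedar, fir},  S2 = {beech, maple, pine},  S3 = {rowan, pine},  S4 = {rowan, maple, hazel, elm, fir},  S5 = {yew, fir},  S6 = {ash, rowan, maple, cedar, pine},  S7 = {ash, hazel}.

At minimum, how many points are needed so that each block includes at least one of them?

Take H = {yew, hazel, pine}. Each listed block contains at least one of these, so H is a hitting set of size 3.
The blocks S2, S5, S7 are pairwise disjoint, so any hitting set needs a separate point for each — at least 3. Hence 3 is optimal.

3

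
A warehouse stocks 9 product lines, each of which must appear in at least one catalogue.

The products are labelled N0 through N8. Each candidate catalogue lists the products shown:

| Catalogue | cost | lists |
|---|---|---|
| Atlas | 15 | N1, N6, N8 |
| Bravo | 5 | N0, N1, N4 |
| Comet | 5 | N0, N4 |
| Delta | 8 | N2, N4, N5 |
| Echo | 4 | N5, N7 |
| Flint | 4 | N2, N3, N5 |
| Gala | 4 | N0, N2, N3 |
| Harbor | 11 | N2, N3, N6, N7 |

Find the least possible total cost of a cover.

28

Atlas, Comet, Echo, Gala together cover every product (Atlas ∪ Comet ∪ Echo ∪ Gala = {N0, N1, N2, N3, N4, N5, N6, N7, N8}); total cost 15 + 5 + 4 + 4 = 28.
No covering selection has total cost below 28.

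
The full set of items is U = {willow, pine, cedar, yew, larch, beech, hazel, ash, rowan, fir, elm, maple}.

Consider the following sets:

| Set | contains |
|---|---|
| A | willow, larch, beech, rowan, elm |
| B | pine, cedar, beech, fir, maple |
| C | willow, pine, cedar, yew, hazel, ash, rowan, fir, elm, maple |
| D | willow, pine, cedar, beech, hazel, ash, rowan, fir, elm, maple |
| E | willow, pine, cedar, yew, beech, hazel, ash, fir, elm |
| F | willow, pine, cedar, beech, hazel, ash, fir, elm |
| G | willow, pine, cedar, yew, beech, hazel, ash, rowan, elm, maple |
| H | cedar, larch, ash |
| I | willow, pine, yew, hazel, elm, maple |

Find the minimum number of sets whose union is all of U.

2

A and C together: A ∪ C = {willow, pine, cedar, yew, larch, beech, hazel, ash, rowan, fir, elm, maple} — every item is covered.
No single set has all 12 items (the largest, C, has 10), so 2 is optimal.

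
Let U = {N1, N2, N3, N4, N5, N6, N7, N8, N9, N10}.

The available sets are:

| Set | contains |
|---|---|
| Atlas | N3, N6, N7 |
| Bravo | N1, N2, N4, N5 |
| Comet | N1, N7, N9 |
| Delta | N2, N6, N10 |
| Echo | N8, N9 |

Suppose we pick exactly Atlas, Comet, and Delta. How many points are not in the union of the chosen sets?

Union of Atlas, Comet, Delta = {N1, N2, N3, N6, N7, N9, N10}.
Not covered: N4, N5, N8 — 3 points.

3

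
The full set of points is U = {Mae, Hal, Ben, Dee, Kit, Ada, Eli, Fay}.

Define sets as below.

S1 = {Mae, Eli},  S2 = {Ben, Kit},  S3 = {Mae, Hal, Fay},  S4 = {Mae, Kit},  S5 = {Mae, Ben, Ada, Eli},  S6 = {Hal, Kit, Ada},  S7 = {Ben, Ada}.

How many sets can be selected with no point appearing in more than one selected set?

2

S1, S6 are pairwise disjoint (S1={Mae,Eli}; S6={Hal,Kit,Ada}).
Every remaining set overlaps one of these, and no 3 of the listed sets are pairwise disjoint, so 2 is the maximum.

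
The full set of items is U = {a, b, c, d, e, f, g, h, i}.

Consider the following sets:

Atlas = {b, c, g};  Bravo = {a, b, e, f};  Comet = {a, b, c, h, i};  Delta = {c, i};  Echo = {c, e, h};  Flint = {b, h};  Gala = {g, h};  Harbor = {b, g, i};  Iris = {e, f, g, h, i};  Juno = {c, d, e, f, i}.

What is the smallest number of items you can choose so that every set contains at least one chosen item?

3

Take T = {b, h, i}. Each listed set contains at least one of these, so T is a hitting set of size 3.
The sets Bravo, Delta, Gala are pairwise disjoint, so any hitting set needs a separate item for each — at least 3. Hence 3 is optimal.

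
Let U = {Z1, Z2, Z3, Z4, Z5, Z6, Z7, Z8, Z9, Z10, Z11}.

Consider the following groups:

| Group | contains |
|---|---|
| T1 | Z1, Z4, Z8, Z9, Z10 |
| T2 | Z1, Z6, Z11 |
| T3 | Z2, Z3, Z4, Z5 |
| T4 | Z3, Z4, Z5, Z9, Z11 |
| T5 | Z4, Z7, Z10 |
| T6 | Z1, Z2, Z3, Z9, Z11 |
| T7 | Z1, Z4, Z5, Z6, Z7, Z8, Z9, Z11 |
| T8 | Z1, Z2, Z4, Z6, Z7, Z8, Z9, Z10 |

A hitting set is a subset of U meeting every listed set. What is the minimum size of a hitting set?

Take H = {Z1, Z4}. Each listed group contains at least one of these, so H is a hitting set of size 2.
The groups T2, T3 are pairwise disjoint, so any hitting set needs a separate element for each — at least 2. Hence 2 is optimal.

2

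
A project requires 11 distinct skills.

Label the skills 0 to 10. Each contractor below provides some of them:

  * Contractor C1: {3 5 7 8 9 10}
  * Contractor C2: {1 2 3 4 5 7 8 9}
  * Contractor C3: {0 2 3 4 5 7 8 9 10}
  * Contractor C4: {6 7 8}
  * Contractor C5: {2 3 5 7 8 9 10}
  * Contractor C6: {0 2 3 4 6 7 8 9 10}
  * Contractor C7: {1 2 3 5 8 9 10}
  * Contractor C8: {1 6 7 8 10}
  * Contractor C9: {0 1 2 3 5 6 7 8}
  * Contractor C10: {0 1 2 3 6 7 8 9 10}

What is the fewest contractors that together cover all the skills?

2

C3 and C10 together: C3 ∪ C10 = {0, 1, 2, 3, 4, 5, 6, 7, 8, 9, 10} — every skill is covered.
No single contractor has all 11 skills (the largest, C3, has 9), so 2 is optimal.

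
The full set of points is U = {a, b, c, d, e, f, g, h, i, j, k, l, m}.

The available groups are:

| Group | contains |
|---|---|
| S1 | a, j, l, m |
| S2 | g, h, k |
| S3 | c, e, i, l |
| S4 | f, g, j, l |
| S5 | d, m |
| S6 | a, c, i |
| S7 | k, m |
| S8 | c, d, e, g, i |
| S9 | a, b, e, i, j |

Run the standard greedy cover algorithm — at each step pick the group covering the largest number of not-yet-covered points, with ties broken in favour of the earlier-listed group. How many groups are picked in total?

5

Greedy: pick S8 (covers 5 new) → pick S1 (covers 4 new) → pick S2 (covers 2 new) → pick S4 (covers 1 new) → pick S9 (covers 1 new). Total picks: 5.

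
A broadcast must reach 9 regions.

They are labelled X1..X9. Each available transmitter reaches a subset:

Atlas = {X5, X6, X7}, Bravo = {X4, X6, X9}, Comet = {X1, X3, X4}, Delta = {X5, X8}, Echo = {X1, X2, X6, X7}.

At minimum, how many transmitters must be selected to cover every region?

4

Bravo and Comet and Delta and Echo together: Bravo ∪ Comet ∪ Delta ∪ Echo = {X1, X2, X3, X4, X5, X6, X7, X8, X9} — every region is covered.
Only Echo contains X2, so Echo is forced; the remaining 5 regions need at least 3 more transmitters (each remaining transmitter adds at most 2) — so at least 4 transmitters are needed, and 4 is optimal.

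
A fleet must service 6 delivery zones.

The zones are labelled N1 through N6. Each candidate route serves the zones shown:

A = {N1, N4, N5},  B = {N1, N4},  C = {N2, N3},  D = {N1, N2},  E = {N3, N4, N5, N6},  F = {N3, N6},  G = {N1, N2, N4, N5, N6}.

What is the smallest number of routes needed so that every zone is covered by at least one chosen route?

D and E together: D ∪ E = {N1, N2, N3, N4, N5, N6} — every zone is covered.
No single route has all 6 zones (the largest, G, has 5), so 2 is optimal.

2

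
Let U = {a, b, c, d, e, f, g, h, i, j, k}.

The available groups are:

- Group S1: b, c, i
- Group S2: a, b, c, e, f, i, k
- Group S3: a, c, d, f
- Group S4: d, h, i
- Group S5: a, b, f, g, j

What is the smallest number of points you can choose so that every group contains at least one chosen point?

The 2 points {b, d} hit every group.
The groups S4, S5 are pairwise disjoint, so any hitting set needs a separate point for each — at least 2. Hence 2 is optimal.

2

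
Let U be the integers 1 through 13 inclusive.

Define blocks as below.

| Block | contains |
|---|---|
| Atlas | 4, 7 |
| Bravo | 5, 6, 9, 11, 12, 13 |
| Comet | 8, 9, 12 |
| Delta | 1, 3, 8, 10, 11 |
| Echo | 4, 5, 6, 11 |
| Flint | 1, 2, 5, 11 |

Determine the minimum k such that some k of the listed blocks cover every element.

4

Atlas and Bravo and Delta and Flint together: Atlas ∪ Bravo ∪ Delta ∪ Flint = {1, 2, 3, 4, 5, 6, 7, 8, 9, 10, 11, 12, 13} — every element is covered.
Only Flint contains 2, so Flint is forced; the remaining 9 elements need at least 3 more blocks (each remaining block adds at most 4) — so at least 4 blocks are needed, and 4 is optimal.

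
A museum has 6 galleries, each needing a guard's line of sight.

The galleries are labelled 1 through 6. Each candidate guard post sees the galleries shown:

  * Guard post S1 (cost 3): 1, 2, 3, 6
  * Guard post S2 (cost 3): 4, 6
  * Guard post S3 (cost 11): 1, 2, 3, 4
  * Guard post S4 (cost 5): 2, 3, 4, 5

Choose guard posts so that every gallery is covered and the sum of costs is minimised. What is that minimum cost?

S1, S4 together cover every gallery (S1 ∪ S4 = {1, 2, 3, 4, 5, 6}); total cost 3 + 5 = 8.
No covering selection has total cost below 8.

8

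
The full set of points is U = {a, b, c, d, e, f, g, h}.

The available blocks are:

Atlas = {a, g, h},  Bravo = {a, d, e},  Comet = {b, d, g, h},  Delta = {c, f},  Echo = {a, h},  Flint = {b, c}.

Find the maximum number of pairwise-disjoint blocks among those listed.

2

Bravo, Delta are pairwise disjoint (Bravo={a,d,e}; Delta={c,f}).
Every remaining block overlaps one of these, and no 3 of the listed blocks are pairwise disjoint, so 2 is the maximum.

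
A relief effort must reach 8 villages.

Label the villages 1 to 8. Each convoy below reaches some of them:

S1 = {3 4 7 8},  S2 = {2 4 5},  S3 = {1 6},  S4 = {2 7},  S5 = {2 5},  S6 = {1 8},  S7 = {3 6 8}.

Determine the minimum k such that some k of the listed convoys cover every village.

S1 and S2 and S3 together: S1 ∪ S2 ∪ S3 = {1, 2, 3, 4, 5, 6, 7, 8} — every village is covered.
No 2 of the 7 convoys cover everything (all 21 combinations miss at least one village), so 3 is optimal.

3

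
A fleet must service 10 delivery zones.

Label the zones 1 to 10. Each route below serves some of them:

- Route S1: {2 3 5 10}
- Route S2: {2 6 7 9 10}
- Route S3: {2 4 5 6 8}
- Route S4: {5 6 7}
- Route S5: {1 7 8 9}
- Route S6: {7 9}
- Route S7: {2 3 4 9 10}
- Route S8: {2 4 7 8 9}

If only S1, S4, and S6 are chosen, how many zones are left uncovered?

3

Union of S1, S4, S6 = {2, 3, 5, 6, 7, 9, 10}.
Not covered: 1, 4, 8 — 3 zones.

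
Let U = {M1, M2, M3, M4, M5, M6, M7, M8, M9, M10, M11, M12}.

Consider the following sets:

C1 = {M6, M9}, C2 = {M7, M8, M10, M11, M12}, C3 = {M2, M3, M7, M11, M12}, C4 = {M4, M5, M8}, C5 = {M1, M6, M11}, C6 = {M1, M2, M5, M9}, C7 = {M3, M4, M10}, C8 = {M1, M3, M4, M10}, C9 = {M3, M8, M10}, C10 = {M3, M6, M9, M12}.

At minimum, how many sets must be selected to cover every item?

4

C2, C6, C8, and C10 cover everything between them: the union {M1, M2, M3, M4, M5, M6, M7, M8, M9, M10, M11, M12} is all of U.
No 3 of the 10 sets cover everything (all 120 combinations miss at least one item), so 4 is optimal.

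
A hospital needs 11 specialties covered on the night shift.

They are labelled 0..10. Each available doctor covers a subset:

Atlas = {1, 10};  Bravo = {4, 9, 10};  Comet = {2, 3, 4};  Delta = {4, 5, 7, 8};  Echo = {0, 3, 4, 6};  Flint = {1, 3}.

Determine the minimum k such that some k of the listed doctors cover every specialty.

5

Take {Atlas, Bravo, Comet, Delta, Echo}. Their union is {0, 1, 2, 3, 4, 5, 6, 7, 8, 9, 10}, which is all 11 specialties.
No 4 of the 6 doctors cover everything (all 15 combinations miss at least one specialty), so 5 is optimal.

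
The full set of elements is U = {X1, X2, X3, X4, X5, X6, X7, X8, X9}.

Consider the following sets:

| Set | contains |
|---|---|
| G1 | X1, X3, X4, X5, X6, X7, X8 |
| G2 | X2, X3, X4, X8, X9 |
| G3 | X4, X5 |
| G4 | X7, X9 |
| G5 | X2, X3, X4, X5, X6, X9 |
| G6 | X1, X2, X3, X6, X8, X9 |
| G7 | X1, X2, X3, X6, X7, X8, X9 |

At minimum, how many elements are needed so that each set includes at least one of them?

2

The 2 elements {X4, X9} hit every set.
The sets G3, G4 are pairwise disjoint, so any hitting set needs a separate element for each — at least 2. Hence 2 is optimal.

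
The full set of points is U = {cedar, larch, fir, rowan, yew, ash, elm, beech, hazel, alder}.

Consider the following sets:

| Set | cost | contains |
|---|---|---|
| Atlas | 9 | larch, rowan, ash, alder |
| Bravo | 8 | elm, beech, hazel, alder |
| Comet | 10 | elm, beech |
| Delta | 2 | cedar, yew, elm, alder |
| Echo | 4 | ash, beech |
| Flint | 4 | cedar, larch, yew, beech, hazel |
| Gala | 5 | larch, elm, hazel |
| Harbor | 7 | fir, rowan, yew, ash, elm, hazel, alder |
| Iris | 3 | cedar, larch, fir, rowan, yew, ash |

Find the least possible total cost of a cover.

9

Delta, Flint, Iris together cover every point (Delta ∪ Flint ∪ Iris = {cedar, larch, fir, rowan, yew, ash, elm, beech, hazel, alder}); total cost 2 + 4 + 3 = 9.
No covering selection has total cost below 9.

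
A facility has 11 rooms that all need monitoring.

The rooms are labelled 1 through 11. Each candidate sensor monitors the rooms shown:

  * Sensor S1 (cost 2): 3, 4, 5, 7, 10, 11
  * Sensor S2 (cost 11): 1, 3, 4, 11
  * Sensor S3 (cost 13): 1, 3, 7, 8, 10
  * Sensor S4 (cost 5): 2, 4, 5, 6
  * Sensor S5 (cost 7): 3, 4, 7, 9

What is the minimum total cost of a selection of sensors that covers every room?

S1, S3, S4, S5 together cover every room (S1 ∪ S3 ∪ S4 ∪ S5 = {1, 2, 3, 4, 5, 6, 7, 8, 9, 10, 11}); total cost 2 + 13 + 5 + 7 = 27.
No covering selection has total cost below 27.

27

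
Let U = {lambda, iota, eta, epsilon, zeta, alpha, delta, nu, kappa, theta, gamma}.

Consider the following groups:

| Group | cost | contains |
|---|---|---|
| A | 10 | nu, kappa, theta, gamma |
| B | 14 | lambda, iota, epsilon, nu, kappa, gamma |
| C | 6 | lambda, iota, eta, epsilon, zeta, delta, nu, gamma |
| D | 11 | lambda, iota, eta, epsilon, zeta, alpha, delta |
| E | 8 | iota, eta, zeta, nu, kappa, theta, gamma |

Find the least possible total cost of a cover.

19

D, E together cover every item (D ∪ E = {lambda, iota, eta, epsilon, zeta, alpha, delta, nu, kappa, theta, gamma}); total cost 11 + 8 = 19.
The greedy pick C, E, D costs 25; no covering selection beats 19.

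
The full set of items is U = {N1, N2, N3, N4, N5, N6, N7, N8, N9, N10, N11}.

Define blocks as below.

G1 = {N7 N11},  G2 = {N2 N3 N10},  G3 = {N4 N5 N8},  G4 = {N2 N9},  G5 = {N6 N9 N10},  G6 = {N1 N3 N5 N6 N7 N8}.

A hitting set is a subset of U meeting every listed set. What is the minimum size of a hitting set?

The 4 items {N2, N4, N6, N7} hit every block.
No choice of 3 items meets every block, so 4 is the minimum.

4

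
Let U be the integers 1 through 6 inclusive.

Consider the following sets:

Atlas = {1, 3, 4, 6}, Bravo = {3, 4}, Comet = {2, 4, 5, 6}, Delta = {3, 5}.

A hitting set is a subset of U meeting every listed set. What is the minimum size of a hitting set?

2

H = {3, 4} meets every set (each contains at least one member of H), and |H| = 2.
No single point lies in every set, so at least 2 are needed and 2 is optimal.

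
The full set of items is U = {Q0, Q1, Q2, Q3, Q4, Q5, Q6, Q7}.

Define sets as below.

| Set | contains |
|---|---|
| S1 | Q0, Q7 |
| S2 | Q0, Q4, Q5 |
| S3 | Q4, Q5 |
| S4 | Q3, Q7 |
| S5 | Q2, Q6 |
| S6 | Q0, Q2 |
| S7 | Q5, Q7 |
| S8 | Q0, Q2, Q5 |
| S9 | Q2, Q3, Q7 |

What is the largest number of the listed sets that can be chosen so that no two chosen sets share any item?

3

S3, S4, S6 are pairwise disjoint (S3={Q4,Q5}; S4={Q3,Q7}; S6={Q0,Q2}).
Every remaining set overlaps one of these, and no 4 of the listed sets are pairwise disjoint, so 3 is the maximum.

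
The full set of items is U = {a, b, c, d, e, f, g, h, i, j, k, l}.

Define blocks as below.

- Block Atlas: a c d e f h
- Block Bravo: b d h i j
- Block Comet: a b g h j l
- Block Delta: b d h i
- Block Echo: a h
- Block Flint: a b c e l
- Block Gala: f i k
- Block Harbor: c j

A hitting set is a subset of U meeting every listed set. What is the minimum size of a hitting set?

The 3 items {c, f, h} hit every block.
The blocks Echo, Gala, Harbor are pairwise disjoint, so any hitting set needs a separate item for each — at least 3. Hence 3 is optimal.

3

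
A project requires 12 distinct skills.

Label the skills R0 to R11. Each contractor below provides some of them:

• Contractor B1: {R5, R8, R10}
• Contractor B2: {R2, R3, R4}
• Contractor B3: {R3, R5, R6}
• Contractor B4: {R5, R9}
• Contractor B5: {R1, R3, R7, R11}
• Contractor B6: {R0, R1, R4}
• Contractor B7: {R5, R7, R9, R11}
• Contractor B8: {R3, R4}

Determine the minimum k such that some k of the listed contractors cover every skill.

B1 and B2 and B3 and B6 and B7 together: B1 ∪ B2 ∪ B3 ∪ B6 ∪ B7 = {R0, R1, R2, R3, R4, R5, R6, R7, R8, R9, R10, R11} — every skill is covered.
No 4 of the 8 contractors cover everything (all 70 combinations miss at least one skill), so 5 is optimal.

5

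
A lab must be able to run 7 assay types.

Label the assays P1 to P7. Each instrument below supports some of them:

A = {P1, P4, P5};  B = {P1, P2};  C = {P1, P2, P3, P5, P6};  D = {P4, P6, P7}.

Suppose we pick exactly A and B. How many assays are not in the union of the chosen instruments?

3

Union of A, B = {P1, P2, P4, P5}.
Not covered: P3, P6, P7 — 3 assays.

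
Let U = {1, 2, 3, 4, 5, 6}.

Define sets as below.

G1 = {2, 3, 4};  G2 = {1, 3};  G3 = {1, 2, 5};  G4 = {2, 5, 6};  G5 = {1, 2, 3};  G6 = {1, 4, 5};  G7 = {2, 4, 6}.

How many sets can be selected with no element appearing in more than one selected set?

2

G2, G4 are pairwise disjoint (G2={1,3}; G4={2,5,6}).
Every remaining set overlaps one of these, and no 3 of the listed sets are pairwise disjoint, so 2 is the maximum.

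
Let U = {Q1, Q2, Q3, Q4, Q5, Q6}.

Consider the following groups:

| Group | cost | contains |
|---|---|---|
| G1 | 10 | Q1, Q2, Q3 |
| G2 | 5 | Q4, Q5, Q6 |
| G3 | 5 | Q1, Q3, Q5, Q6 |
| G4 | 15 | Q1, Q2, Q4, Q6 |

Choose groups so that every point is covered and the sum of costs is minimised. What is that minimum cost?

15

G1, G2 together cover every point (G1 ∪ G2 = {Q1, Q2, Q3, Q4, Q5, Q6}); total cost 10 + 5 = 15.
The greedy pick G3, G2, G1 costs 20; no covering selection beats 15.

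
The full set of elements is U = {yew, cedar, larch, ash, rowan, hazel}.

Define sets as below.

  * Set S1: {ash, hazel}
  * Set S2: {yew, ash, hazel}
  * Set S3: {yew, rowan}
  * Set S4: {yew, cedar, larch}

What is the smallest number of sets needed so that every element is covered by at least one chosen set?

3

Take {S2, S3, S4}. Their union is {yew, cedar, larch, ash, rowan, hazel}, which is all 6 elements.
Only S4 contains cedar, so S4 is forced; the remaining 3 elements need at least 2 more sets (each remaining set adds at most 2) — so at least 3 sets are needed, and 3 is optimal.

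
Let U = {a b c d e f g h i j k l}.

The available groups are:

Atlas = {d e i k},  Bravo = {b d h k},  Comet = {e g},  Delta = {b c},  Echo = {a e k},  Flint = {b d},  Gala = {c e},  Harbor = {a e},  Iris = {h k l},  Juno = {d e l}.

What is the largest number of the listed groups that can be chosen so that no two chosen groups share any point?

3

Delta, Harbor, Iris are pairwise disjoint (Delta={b,c}; Harbor={a,e}; Iris={h,k,l}).
Every remaining group overlaps one of these, and no 4 of the listed groups are pairwise disjoint, so 3 is the maximum.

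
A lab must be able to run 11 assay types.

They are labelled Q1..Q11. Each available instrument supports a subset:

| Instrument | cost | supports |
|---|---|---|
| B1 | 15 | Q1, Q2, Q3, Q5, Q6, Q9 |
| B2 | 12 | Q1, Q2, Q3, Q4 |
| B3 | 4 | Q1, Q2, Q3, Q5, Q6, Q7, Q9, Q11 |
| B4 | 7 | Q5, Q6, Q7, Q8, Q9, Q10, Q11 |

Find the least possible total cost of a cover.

B2, B4 together cover every assay (B2 ∪ B4 = {Q1, Q2, Q3, Q4, Q5, Q6, Q7, Q8, Q9, Q10, Q11}); total cost 12 + 7 = 19.
The greedy pick B3, B4, B2 costs 23; no covering selection beats 19.

19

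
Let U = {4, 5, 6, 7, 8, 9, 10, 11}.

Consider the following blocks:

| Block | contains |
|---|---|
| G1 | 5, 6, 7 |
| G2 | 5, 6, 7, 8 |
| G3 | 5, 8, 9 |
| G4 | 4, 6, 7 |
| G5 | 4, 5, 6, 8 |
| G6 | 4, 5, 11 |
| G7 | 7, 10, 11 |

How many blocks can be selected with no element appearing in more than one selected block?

2

G5, G7 are pairwise disjoint (G5={4,5,6,8}; G7={7,10,11}).
Every remaining block overlaps one of these, and no 3 of the listed blocks are pairwise disjoint, so 2 is the maximum.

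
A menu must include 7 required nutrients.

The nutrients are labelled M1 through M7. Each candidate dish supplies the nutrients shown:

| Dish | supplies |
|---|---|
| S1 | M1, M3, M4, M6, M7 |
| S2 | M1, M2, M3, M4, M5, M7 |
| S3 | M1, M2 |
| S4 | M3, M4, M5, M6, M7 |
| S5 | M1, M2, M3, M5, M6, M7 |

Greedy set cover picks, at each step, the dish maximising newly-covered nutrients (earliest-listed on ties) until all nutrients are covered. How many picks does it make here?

Greedy: pick S2 (covers 6 new) → pick S1 (covers 1 new). Total picks: 2.

2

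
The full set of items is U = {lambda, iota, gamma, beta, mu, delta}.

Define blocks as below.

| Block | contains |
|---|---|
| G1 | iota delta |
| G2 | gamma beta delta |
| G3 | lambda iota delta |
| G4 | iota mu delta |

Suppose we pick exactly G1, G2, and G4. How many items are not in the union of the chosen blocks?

Union of G1, G2, G4 = {iota, gamma, beta, mu, delta}.
Not covered: lambda — 1 item.

1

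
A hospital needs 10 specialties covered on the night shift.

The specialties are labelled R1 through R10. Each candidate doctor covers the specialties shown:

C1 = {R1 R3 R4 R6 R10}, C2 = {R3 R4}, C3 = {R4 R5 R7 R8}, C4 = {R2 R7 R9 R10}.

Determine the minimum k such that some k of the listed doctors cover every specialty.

C1 and C3 and C4 together: C1 ∪ C3 ∪ C4 = {R1, R2, R3, R4, R5, R6, R7, R8, R9, R10} — every specialty is covered.
Only C1 contains R1, so C1 is forced; the remaining 5 specialties need at least 2 more doctors (each remaining doctor adds at most 3) — so at least 3 doctors are needed, and 3 is optimal.

3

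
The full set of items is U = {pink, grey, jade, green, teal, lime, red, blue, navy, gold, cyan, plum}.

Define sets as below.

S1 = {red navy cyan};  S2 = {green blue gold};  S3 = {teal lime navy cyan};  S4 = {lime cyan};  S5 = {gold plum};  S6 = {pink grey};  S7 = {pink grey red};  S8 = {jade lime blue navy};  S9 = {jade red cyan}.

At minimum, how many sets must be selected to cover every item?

S2 and S3 and S5 and S7 and S9 together: S2 ∪ S3 ∪ S5 ∪ S7 ∪ S9 = {pink, grey, jade, green, teal, lime, red, blue, navy, gold, cyan, plum} — every item is covered.
No 4 of the 9 sets cover everything (all 126 combinations miss at least one item), so 5 is optimal.

5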